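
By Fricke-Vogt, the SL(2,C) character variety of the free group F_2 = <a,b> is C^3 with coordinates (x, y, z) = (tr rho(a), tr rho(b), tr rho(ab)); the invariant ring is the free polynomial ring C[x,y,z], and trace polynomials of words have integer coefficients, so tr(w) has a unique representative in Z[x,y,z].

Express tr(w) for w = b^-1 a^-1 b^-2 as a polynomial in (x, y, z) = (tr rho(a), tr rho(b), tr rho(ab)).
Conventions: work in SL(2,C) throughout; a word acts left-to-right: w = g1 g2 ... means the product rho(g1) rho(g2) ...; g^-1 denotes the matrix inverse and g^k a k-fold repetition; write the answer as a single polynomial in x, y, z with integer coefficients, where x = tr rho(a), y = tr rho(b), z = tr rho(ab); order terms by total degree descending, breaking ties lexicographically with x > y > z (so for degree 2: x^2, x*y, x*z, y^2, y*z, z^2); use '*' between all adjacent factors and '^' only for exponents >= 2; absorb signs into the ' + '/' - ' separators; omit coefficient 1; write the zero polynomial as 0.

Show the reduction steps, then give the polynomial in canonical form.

so tr(b^-1) = tr(b) = y
tr(b^-1 a) = tr(a)*tr(b) - tr(a b) = x*y - z
reduce: tr(a^-1 b^-1) = tr(b^-1)*tr(a) - tr(b^-1 a) = z
reduce: tr(b^-1 a^-1 b^-1) = tr(a^-1 b^-1)*tr(b) - tr(a^-1) = y*z - x
tr(b^-1 a^-1 b^-2) = tr(b^-1 a^-1 b^-1)*tr(b) - tr(b^-1 a^-1) = y^2*z - x*y - z

y^2*z - x*y - z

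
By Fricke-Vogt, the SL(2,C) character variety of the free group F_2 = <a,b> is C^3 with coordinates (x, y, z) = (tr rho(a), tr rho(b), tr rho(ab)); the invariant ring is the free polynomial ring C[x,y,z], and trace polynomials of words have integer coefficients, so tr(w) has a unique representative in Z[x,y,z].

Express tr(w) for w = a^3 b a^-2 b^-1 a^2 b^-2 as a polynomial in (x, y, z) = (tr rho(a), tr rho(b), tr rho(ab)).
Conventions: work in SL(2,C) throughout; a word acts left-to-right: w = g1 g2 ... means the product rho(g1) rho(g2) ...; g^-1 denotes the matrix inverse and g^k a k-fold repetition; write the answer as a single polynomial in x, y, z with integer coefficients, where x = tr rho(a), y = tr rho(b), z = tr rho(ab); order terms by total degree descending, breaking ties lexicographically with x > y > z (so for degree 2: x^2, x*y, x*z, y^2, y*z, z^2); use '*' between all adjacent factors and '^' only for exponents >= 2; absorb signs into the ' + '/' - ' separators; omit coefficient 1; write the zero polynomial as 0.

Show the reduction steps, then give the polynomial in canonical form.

trace(a^2) = trace(a)*trace(a) - trace(1)   [square of a] = x^2 - 2
trace(a^3) = trace(a)*trace(a^2) - trace(a)   [square of a] = x^3 - 3*x
trace(a^4) = trace(a)*trace(a^3) - trace(a^2)   [square of a] = x^4 - 4*x^2 + 2
trace(a^5) = trace(a)*trace(a^4) - trace(a^3)   [square of a] = x^5 - 5*x^3 + 5*x
trace(b a^2) = trace(a)*trace(b a) - trace(b)   [square of a] = x*z - y
trace(a^2 b a) = trace(a)*trace(b a^2) - trace(b a)   [square of a] = x^2*z - x*y - z
trace(a b a^3) = trace(a)*trace(a^2 b a) - trace(a^2 b)   [square of a] = x^3*z - x^2*y - 2*x*z + y
trace(a b a^4) = trace(a)*trace(a b a^3) - trace(a b a^2)   [square of a] = x^4*z - x^3*y - 3*x^2*z + 2*x*y + z
trace(a^5 b a) = trace(a)*trace(a b a^4) - trace(a b a^3)   [square of a] = x^5*z - x^4*y - 4*x^3*z + 3*x^2*y + 3*x*z - y
trace(b a b a) = trace(a b)*trace(a b) - trace(1)   [split at a repeated a] = z^2 - 2
trace(b a b) = trace(b)*trace(a b) - trace(a)   [square of b] = y*z - x
trace(b a b a^2) = trace(a)*trace(b a b a) - trace(b a b)   [square of a] = x*z^2 - y*z - x
trace(a b a b a^2) = trace(a)*trace(b a b a^2) - trace(b a b a)   [square of a] = x^2*z^2 - x*y*z - x^2 - z^2 + 2
trace(a^2 b a b a^2) = trace(a)*trace(a b a b a^2) - trace(a b a b a)   [square of a] = x^3*z^2 - x^2*y*z - x^3 - 2*x*z^2 + y*z + 3*x
trace(a^5 b a b) = trace(a)*trace(a^2 b a b a^2) - trace(a^2 b a b a)   [square of a] = x^4*z^2 - x^3*y*z - x^4 - 3*x^2*z^2 + 2*x*y*z + 4*x^2 + z^2 - 2
trace(b^-1 a^5 b a) = trace(a^5 b a)*trace(b) - trace(a^5 b a b)   [inverse elimination on b] = x^5*y*z - x^4*y^2 - x^4*z^2 - 3*x^3*y*z + x^4 + 3*x^2*y^2 + 3*x^2*z^2 + x*y*z - 4*x^2 - y^2 - z^2 + 2
trace(a^3 b a^-1 b^-1 a^2) = trace(b^-1 a^5 b)*trace(a) - trace(b^-1 a^5 b a)   [inverse elimination on a] = -x^5*y*z + x^6 + x^4*y^2 + x^4*z^2 + 3*x^3*y*z - 6*x^4 - 3*x^2*y^2 - 3*x^2*z^2 - x*y*z + 9*x^2 + y^2 + z^2 - 2
trace(a b^2 a b a) = trace(b)*trace(a b a^2 b) - trace(a b a^2)   [square of b] = x*y*z^2 - x^2*z - y^2*z + z
trace(a b^2 a b) = trace(b)*trace(a b a b) - trace(a b a)   [square of b] = y*z^2 - x*z - y
trace(b a^3 b^2 a) = trace(a)*trace(a b^2 a b a) - trace(a b^2 a b)   [square of a] = x^2*y*z^2 - x^3*z - x*y^2*z - y*z^2 + 2*x*z + y
trace(b^2) = trace(b)*trace(b) - trace(1)   [square of b] = y^2 - 2
trace(a^2 b^2) = trace(a)*trace(b^2 a) - trace(b^2)   [square of a] = x*y*z - x^2 - y^2 + 2
trace(a b^3 a) = trace(b)*trace(a^2 b^2) - trace(a^2 b)   [square of b] = x*y^2*z - x^2*y - y^3 - x*z + 3*y
trace(a b^3) = trace(b)*trace(a b^2) - trace(a b)   [square of b] = y^2*z - x*y - z
trace(b a^3 b^2) = trace(a)*trace(a b^3 a) - trace(a b^3)   [square of a] = x^2*y^2*z - x^3*y - x*y^3 - x^2*z - y^2*z + 4*x*y + z
trace(b a^2 b a^3 b) = trace(a)*trace(b a^3 b^2 a) - trace(b a^3 b^2)   [square of a] = x^3*y*z^2 - x^4*z - 2*x^2*y^2*z + x^3*y + x*y^3 - x*y*z^2 + 3*x^2*z + y^2*z - 3*x*y - z
trace(b a b a b a) = trace(b a b a)*trace(b a) - trace(a b)   [split at a repeated b] = z^3 - 3*z
trace(b a^2 b a b a) = trace(a)*trace(b a b a b a) - trace(b a b a b)   [square of a] = x*z^3 - y*z^2 - 2*x*z + y
trace(b a^2 b a b) = trace(b)*trace(a^2 b a b) - trace(a^2 b a)   [square of b] = x*y*z^2 - x^2*z - y^2*z + z
trace(a b a b a^2 b a) = trace(a)*trace(b a^2 b a b a) - trace(b a^2 b a b)   [square of a] = x^2*z^3 - 2*x*y*z^2 - x^2*z + y^2*z + x*y - z
trace(b a^2 b a^3 b a) = trace(a)*trace(a b a b a^2 b a) - trace(a b a b a^2 b)   [square of a] = x^3*z^3 - 2*x^2*y*z^2 - x^3*z + x*y^2*z - x*z^3 + x^2*y + y*z^2 + x*z - y
trace(a^2 b a^3 b a^-1 b) = trace(b a^2 b a^3 b)*trace(a) - trace(b a^2 b a^3 b a)   [inverse elimination on a] = x^4*y*z^2 - x^5*z - 2*x^3*y^2*z - x^3*z^3 + x^4*y + x^2*y^3 + x^2*y*z^2 + 4*x^3*z + x*z^3 - 4*x^2*y - y*z^2 - 2*x*z + y
trace(a^3 b a^-1 b^-1 a^2 b) = trace(a^2 b a^3 b a^-1)*trace(b) - trace(a^2 b a^3 b a^-1 b)   [inverse elimination on b] = -x^4*y*z^2 + x^5*z + 2*x^3*y^2*z + x^3*z^3 - x^4*y - x^2*y^3 - 4*x^3*z - x*y^2*z - x*z^3 + 3*x^2*y + 2*x*z + y
trace(a^3 b a^-1 b^-1 a^2 b^-1) = trace(a^3 b a^-1 b^-1 a^2)*trace(b) - trace(a^3 b a^-1 b^-1 a^2 b)   [inverse elimination on b] = -x^5*y^2*z + x^6*y + x^4*y^3 + 2*x^4*y*z^2 - x^5*z + x^3*y^2*z - x^3*z^3 - 5*x^4*y - 2*x^2*y^3 - 3*x^2*y*z^2 + 4*x^3*z + x*z^3 + 6*x^2*y + y^3 + y*z^2 - 2*x*z - 3*y
trace(a^-1 b^-1 a^2 b^-2 a^3 b) = trace(a^3 b a^-1 b^-1 a^2 b^-1)*trace(b) - trace(a^3 b a^-1 b^-1 a^2)   [inverse elimination on b] = -x^5*y^3*z + x^6*y^2 + x^4*y^4 + 2*x^4*y^2*z^2 + x^3*y^3*z - x^3*y*z^3 - x^6 - 6*x^4*y^2 - x^4*z^2 - 2*x^2*y^4 - 3*x^2*y^2*z^2 + x^3*y*z + x*y*z^3 + 6*x^4 + 9*x^2*y^2 + 3*x^2*z^2 + y^4 + y^2*z^2 - x*y*z - 9*x^2 - 4*y^2 - z^2 + 2
trace(a^5 b^-1) = trace(a^5)*trace(b) - trace(a^5 b)   [inverse elimination on b] = x^5*y - x^4*z - 4*x^3*y + 3*x^2*z + 3*x*y - z
trace(a^2 b^-2 a^3) = trace(a^5 b^-1)*trace(b) - trace(a^5)   [inverse elimination on b] = x^5*y^2 - x^4*y*z - x^5 - 4*x^3*y^2 + 3*x^2*y*z + 5*x^3 + 3*x*y^2 - y*z - 5*x
trace(a^3 b a^-2 b^-1 a^2 b^-2) = trace(a^-1 b^-1 a^2 b^-2 a^3 b)*trace(a) - trace(a^-1 b^-1 a^2 b^-2 a^3 b a)   [inverse elimination on a] = -x^6*y^3*z + x^7*y^2 + x^5*y^4 + 2*x^5*y^2*z^2 + x^4*y^3*z - x^4*y*z^3 - x^7 - 7*x^5*y^2 - x^5*z^2 - 2*x^3*y^4 - 3*x^3*y^2*z^2 + 2*x^4*y*z + x^2*y*z^3 + 7*x^5 + 13*x^3*y^2 + 3*x^3*z^2 + x*y^4 + x*y^2*z^2 - 4*x^2*y*z - 14*x^3 - 7*x*y^2 - x*z^2 + y*z + 7*x

-x^6*y^3*z + x^7*y^2 + x^5*y^4 + 2*x^5*y^2*z^2 + x^4*y^3*z - x^4*y*z^3 - x^7 - 7*x^5*y^2 - x^5*z^2 - 2*x^3*y^4 - 3*x^3*y^2*z^2 + 2*x^4*y*z + x^2*y*z^3 + 7*x^5 + 13*x^3*y^2 + 3*x^3*z^2 + x*y^4 + x*y^2*z^2 - 4*x^2*y*z - 14*x^3 - 7*x*y^2 - x*z^2 + y*z + 7*x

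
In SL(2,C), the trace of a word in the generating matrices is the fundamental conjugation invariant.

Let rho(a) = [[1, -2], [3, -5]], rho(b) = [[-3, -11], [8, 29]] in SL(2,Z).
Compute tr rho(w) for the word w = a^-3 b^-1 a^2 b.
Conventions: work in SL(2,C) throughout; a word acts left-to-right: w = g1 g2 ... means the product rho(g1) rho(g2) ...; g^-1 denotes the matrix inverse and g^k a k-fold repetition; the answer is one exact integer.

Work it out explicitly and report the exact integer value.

rho(a^-1) = [[-5, 2], [-3, 1]]
... * rho(a^-1) = [[-5, 2], [-3, 1]]  ->  [[19, -8], [12, -5]]
... * rho(a^-1) = [[-5, 2], [-3, 1]]  ->  [[-71, 30], [-45, 19]]
... * rho(b^-1) = [[29, 11], [-8, -3]]  ->  [[-2299, -871], [-1457, -552]]
... * rho(a) = [[1, -2], [3, -5]]  ->  [[-4912, 8953], [-3113, 5674]]
... * rho(a) = [[1, -2], [3, -5]]  ->  [[21947, -34941], [13909, -22144]]
... * rho(b) = [[-3, -11], [8, 29]]  ->  [[-345369, -1254706], [-218879, -795175]]
tr = -345369 + -795175 = -1140544

-1140544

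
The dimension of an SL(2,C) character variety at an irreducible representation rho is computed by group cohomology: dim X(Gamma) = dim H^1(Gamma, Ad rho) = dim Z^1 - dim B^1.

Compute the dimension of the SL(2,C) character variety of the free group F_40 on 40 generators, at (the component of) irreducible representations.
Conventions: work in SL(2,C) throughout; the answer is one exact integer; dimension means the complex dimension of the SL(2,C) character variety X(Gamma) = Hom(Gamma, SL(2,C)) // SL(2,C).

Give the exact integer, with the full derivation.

117

Here Gamma is free of rank 40 — no relator constrains a cocycle.
Z^1(Gamma, Ad rho) = (sl_2)^40: a cocycle is a free choice of one sl_2 vector per generator, so dim Z^1 = 3*40 = 120.
Irreducibility makes the coboundary map sl_2 -> Z^1 injective (trivial centralizer), so dim B^1 = 3.
Therefore dim X = 120 - 3 = 117.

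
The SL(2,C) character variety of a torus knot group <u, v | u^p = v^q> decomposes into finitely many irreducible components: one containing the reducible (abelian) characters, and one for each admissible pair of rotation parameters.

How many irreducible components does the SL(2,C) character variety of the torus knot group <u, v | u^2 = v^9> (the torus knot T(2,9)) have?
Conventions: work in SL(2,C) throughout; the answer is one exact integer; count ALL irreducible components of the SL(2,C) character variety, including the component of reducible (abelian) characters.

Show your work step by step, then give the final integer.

For T(2,9): irreducibility forces the central element u^2 = v^9 to one of +I, -I.
This locks tr(u) to 2*cos(pi*alpha/2), alpha in 1..1, and tr(v) to 2*cos(pi*beta/9), beta in 1..8, on each component of irreducible characters.
The two central values (-1)^alpha I and (-1)^beta I must be the same matrix, so alpha and beta share a parity.
Enumerate parity-matched pairs: 1*4 odd-odd plus 0*4 even-even gives 4.
That is 4 components of irreducible characters, and with the reducible (abelian) component the total is 5.

5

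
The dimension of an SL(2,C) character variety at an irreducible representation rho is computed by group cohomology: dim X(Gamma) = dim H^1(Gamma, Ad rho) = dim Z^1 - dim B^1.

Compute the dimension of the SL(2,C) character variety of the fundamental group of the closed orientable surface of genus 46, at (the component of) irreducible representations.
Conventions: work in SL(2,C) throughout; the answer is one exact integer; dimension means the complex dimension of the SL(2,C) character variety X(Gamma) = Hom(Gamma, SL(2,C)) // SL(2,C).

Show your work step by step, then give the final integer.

270

Gamma = pi_1(Sigma_46) = < a_1, b_1, ..., a_46, b_46 | prod [a_i, b_i] > has 2g = 92 generators and 1 relator.
Unconstrained cocycle data is one sl_2 vector per generator (276 dimensions), cut by the relator condition d_2(z) = 0.
d_2 is surjective at irreducible rho (its cokernel H^2 is dual to H^0 = 0), so dim Z^1 = 276 - 3 = 273.
dim B^1 = 3 (coboundaries, injective at irreducible rho).
Hence dim X = 273 - 3 = 270.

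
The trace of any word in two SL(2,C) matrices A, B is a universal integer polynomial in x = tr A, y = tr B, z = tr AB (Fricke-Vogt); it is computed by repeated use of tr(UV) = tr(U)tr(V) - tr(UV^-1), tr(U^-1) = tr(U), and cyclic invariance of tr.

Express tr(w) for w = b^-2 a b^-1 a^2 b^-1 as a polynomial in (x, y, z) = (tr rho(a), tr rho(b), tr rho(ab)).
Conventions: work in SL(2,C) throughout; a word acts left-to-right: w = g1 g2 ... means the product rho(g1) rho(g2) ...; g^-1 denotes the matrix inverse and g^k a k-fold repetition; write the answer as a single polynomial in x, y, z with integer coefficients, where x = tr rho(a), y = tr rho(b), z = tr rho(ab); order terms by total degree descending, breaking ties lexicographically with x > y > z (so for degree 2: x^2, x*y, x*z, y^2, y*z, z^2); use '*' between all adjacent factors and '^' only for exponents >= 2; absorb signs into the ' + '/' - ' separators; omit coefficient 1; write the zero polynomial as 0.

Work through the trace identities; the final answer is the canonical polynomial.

x^3*y^4 - 2*x^2*y^3*z - 2*x^3*y^2 - x*y^4 + x*y^2*z^2 + 3*x^2*y*z + y^3*z + 2*x*y^2 - x*z^2 - 2*y*z + x

reduce: tr(a^2) = tr(a)*tr(a) - tr(1) = x^2 - 2
tr(a^3) = tr(a)*tr(a^2) - tr(a) = x^3 - 3*x
tr(a b a) = tr(a)*tr(b a) - tr(b) = x*z - y
reduce: tr(a^3 b) = tr(a)*tr(a b a) - tr(a b) = x^2*z - x*y - z
so tr(a^3 b^-1) = tr(a^3)*tr(b) - tr(a^3 b) = x^3*y - x^2*z - 2*x*y + z
so tr(b^-1 a^3 b^-1) = tr(a^3 b^-1)*tr(b) - tr(a^3) = x^3*y^2 - x^2*y*z - x^3 - 2*x*y^2 + y*z + 3*x
so tr(a^2 b^-3 a) = tr(b^-1 a^3 b^-1)*tr(b) - tr(b^-1 a^3) = x^3*y^3 - x^2*y^2*z - 2*x^3*y - 2*x*y^3 + x^2*z + y^2*z + 5*x*y - z
so tr(b a b a) = tr(a b)*tr(a b) - tr(1)   [split at repeated a] = z^2 - 2
so tr(b a b) = tr(b)*tr(a b) - tr(a) = y*z - x
reduce: tr(a b a^2 b) = tr(a)*tr(b a b a) - tr(b a b) = x*z^2 - y*z - x
so tr(b^-1 a b a^2) = tr(a b a^2)*tr(b) - tr(a b a^2 b) = x^2*y*z - x*y^2 - x*z^2 + x
reduce: tr(b^-1 a b a^2 b^-1) = tr(b^-1 a b a^2)*tr(b) - tr(b^-1 a b a^2 b) = x^2*y^2*z - x*y^3 - x*y*z^2 - x^2*z + 2*x*y + z
tr(a^2 b^-3 a b) = tr(b^-1 a b a^2 b^-1)*tr(b) - tr(b^-1 a b a^2) = x^2*y^3*z - x*y^4 - x*y^2*z^2 - 2*x^2*y*z + 3*x*y^2 + x*z^2 + y*z - x
tr(b^-2 a b^-1 a^2 b^-1) = tr(a^2 b^-3 a)*tr(b) - tr(a^2 b^-3 a b) = x^3*y^4 - 2*x^2*y^3*z - 2*x^3*y^2 - x*y^4 + x*y^2*z^2 + 3*x^2*y*z + y^3*z + 2*x*y^2 - x*z^2 - 2*y*z + x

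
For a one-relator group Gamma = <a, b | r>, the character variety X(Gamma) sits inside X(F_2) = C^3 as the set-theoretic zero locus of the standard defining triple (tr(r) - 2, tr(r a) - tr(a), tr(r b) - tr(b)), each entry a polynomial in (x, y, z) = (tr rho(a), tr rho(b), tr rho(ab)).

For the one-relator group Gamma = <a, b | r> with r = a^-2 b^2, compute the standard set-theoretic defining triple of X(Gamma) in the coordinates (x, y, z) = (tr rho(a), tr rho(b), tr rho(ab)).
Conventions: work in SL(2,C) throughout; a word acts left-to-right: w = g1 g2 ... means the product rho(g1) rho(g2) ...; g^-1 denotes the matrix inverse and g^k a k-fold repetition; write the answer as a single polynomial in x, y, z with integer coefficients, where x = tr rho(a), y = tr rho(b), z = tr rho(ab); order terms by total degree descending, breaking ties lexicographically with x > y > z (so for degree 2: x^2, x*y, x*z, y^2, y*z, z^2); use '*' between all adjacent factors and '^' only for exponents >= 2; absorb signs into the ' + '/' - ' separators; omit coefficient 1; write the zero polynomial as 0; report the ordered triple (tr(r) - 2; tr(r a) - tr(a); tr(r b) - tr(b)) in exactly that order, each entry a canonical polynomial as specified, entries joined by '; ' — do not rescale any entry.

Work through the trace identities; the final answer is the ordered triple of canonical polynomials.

x^2*y^2 - x*y*z - x^2 - y^2; x*y^2 - y*z - 2*x; x^2*y^3 - x*y^2*z - 2*x^2*y - y^3 + x*z + 2*y

tr(b^2) = tr(b) tr(b) - tr(1)   [square of b] = y^2 - 2
tr(b^2 a) = tr(b) tr(a b) - tr(a)   [square of b] = y*z - x
tr(a^-1 b^2) = tr(b^2) tr(a) - tr(b^2 a)   [inverse elimination on a] = x*y^2 - y*z - x
tr(a^-2 b^2) = tr(a^-1 b^2) tr(a) - tr(a^-1 b^2 a)   [inverse elimination on a] = x^2*y^2 - x*y*z - x^2 - y^2 + 2
tr(b^3) = tr(b) tr(b^2) - tr(b)   [square of b] = y^3 - 3*y
tr(b^3 a) = tr(b) tr(b a b) - tr(b a)   [square of b] = y^2*z - x*y - z
tr(a^-1 b^3) = tr(b^3) tr(a) - tr(b^3 a)   [inverse elimination on a] = x*y^3 - y^2*z - 2*x*y + z
tr(a^-2 b^3) = tr(a^-1 b^3) tr(a) - tr(a^-1 b^3 a)   [inverse elimination on a] = x^2*y^3 - x*y^2*z - 2*x^2*y - y^3 + x*z + 3*y
assemble the triple (tr(r) - 2; tr(r a) - x; tr(r b) - y)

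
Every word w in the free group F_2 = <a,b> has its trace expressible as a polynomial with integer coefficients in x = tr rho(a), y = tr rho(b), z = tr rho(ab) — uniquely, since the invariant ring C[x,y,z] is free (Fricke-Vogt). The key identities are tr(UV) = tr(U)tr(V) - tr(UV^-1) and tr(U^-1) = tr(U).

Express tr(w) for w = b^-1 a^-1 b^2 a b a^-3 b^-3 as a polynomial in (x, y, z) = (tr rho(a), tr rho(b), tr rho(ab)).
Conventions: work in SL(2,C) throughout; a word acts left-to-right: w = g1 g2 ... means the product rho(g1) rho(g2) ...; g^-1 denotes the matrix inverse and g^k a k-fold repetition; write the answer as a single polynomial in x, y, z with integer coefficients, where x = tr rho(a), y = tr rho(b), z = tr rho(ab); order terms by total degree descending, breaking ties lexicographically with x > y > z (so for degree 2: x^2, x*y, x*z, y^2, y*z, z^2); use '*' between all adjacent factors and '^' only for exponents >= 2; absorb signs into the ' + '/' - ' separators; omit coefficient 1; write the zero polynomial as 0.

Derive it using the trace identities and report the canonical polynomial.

and trace(a^2 b) = trace(a)*trace(b a) - trace(b) = x*z - y
trace(a^2) = trace(a)*trace(a) - trace(1) = x^2 - 2
and trace(a b^2 a) = trace(b)*trace(a^2 b) - trace(a^2) = x*y*z - x^2 - y^2 + 2
and trace(b a b a) = trace(b a)*trace(b a) - trace(1)   [split at repeated b] = z^2 - 2
next, trace(b a b) = trace(b)*trace(a b) - trace(a) = y*z - x
trace(a b a^2 b) = trace(a)*trace(b a b a) - trace(b a b) = x*z^2 - y*z - x
trace(a b a^2) = trace(a)*trace(a b a) - trace(a b) = x^2*z - x*y - z
trace(a b^2 a b a) = trace(b)*trace(a b a^2 b) - trace(a b a^2) = x*y*z^2 - x^2*z - y^2*z + z
next, trace(a b a b a b) = trace(a b a b)*trace(a b) - trace(b a)   [split at repeated a] = z^3 - 3*z
and trace(a b^2 a b a b) = trace(b)*trace(a b a b a b) - trace(a b a b a) = y*z^3 - x*z^2 - 2*y*z + x
trace(b^-1 a b^2 a b a) = trace(a b^2 a b a)*trace(b) - trace(a b^2 a b a b) = x*y^2*z^2 - x^2*y*z - y^3*z - y*z^3 + x*z^2 + 3*y*z - x
next, trace(a b^2 a b a^-1 b^-1) = trace(b^-1 a b^2 a b)*trace(a) - trace(b^-1 a b^2 a b a) = -x*y^2*z^2 + 2*x^2*y*z + y^3*z + y*z^3 - x^3 - x*y^2 - x*z^2 - 3*y*z + 3*x
and trace(b^2 a b) = trace(b)*trace(a b^2) - trace(a b) = y^2*z - x*y - z
and trace(b^2 a b a^-1 b^-2 a) = trace(a b^2 a b a^-1 b^-1)*trace(b) - trace(a b^2 a b a^-1) = -x*y^3*z^2 + 2*x^2*y^2*z + y^4*z + y^2*z^3 - x^3*y - x*y^3 - x*y*z^2 - 4*y^2*z + 4*x*y + z
trace(a^-1 b^2 a b a^-1 b^-2) = trace(b^2 a b a^-1 b^-2)*trace(a) - trace(b^2 a b a^-1 b^-2 a) = x*y^3*z^2 - 2*x^2*y^2*z - y^4*z - y^2*z^3 + x^3*y + x*y^3 + x*y*z^2 + 4*y^2*z - 3*x*y - z
next, trace(b^2 a b a) = trace(b)*trace(a b a b) - trace(a b a) = y*z^2 - x*z - y
and trace(b^2 a b a^-1) = trace(b^2 a b)*trace(a) - trace(b^2 a b a) = x*y^2*z - x^2*y - y*z^2 + y
trace(a^-1 b^2 a b a^-1) = trace(b^2 a b a^-1)*trace(a) - trace(b^2 a b) = x^2*y^2*z - x^3*y - x*y*z^2 - y^2*z + 2*x*y + z
trace(b^3 a b) = trace(b)*trace(b^2 a b) - trace(b^2 a) = y^3*z - x*y^2 - 2*y*z + x
trace(b^3 a b a) = trace(b)*trace(b a b a b) - trace(b a b a) = y^2*z^2 - x*y*z - y^2 - z^2 + 2
and trace(b^2 a b a^-1 b) = trace(b^3 a b)*trace(a) - trace(b^3 a b a) = x*y^3*z - x^2*y^2 - y^2*z^2 - x*y*z + x^2 + y^2 + z^2 - 2
next, trace(b a b^2 a b) = trace(b)*trace(a b^2 a b) - trace(a b^2 a) = y^2*z^2 - 2*x*y*z + x^2 - 2
trace(b^2 a b a^-1 b a) = trace(b a b^2 a b)*trace(a) - trace(b a b^2 a b a) = x*y^2*z^2 - 2*x^2*y*z - y*z^3 + x^3 + x*z^2 + 2*y*z - 3*x
next, trace(a^-1 b^2 a b a^-1 b) = trace(b^2 a b a^-1 b)*trace(a) - trace(b^2 a b a^-1 b a) = x^2*y^3*z - x^3*y^2 - 2*x*y^2*z^2 + x^2*y*z + y*z^3 + x*y^2 - 2*y*z + x
trace(a^-1 b^2 a b a^-1 b^-1) = trace(a^-1 b^2 a b a^-1)*trace(b) - trace(a^-1 b^2 a b a^-1 b) = x*y^2*z^2 - x^2*y*z - y^3*z - y*z^3 + x*y^2 + 3*y*z - x
trace(a^-1 b^-3 a^-1 b^2 a b) = trace(a^-1 b^2 a b a^-1 b^-2)*trace(b) - trace(a^-1 b^2 a b a^-1 b^-1) = x*y^4*z^2 - 2*x^2*y^3*z - y^5*z - y^3*z^3 + x^3*y^2 + x*y^4 + x^2*y*z + 5*y^3*z + y*z^3 - 4*x*y^2 - 4*y*z + x
trace(b^2) = trace(b)*trace(b) - trace(1) = y^2 - 2
and trace(a^-1 b^2 a b^-1) = trace(a^-1 b^2 a)*trace(b) - trace(a^-1 b^2 a b) = -x*y^2*z + x^2*y + y^3 + y*z^2 - 3*y
and trace(b^-2 a^-1 b^2 a) = trace(a^-1 b^2 a b^-1)*trace(b) - trace(a^-1 b^2 a) = -x*y^3*z + x^2*y^2 + y^4 + y^2*z^2 - 4*y^2 + 2
trace(a^-1 b^2 a b a^-2 b^-3) = trace(a^-1 b^-3 a^-1 b^2 a b)*trace(a) - trace(a^-1 b^-3 a^-1 b^2 a b a) = x^2*y^4*z^2 - 2*x^3*y^3*z - x*y^5*z - x*y^3*z^3 + x^4*y^2 + x^2*y^4 + x^3*y*z + 6*x*y^3*z + x*y*z^3 - 5*x^2*y^2 - y^4 - y^2*z^2 - 4*x*y*z + x^2 + 4*y^2 - 2
next, trace(b a b a^-1) = trace(b a b)*trace(a) - trace(b a b a) = x*y*z - x^2 - z^2 + 2
next, trace(b a b a^-2) = trace(b a b a^-1)*trace(a) - trace(b a b) = x^2*y*z - x^3 - x*z^2 - y*z + 3*x
trace(a b^2 a b a^-2 b) = trace(a^-1 b a b^2 a b)*trace(a) - trace(a^-1 b a b^2 a b a) = x^2*y^2*z^2 - 2*x^3*y*z - x*y*z^3 + x^4 + x^2*z^2 - y^2*z^2 + 4*x*y*z - 4*x^2 + 2
next, trace(b^2 a b a^-2 b^-1 a) = trace(a b^2 a b a^-2)*trace(b) - trace(a b^2 a b a^-2 b) = -x^2*y^2*z^2 + 2*x^3*y*z + x*y^3*z + x*y*z^3 - x^4 - x^2*y^2 - x^2*z^2 - 4*x*y*z + 4*x^2 + y^2 - 2
trace(b^-1 a^-1 b^2 a b a^-2) = trace(b^2 a b a^-2 b^-1)*trace(a) - trace(b^2 a b a^-2 b^-1 a) = x^2*y^2*z^2 - x^3*y*z - x*y^3*z - x*y*z^3 + x^2*y^2 + 3*x*y*z - x^2 - y^2 + 2
trace(a^-1 b^2 a b a^-2) = trace(a^-1 b^2 a b a^-1)*trace(a) - trace(a^-1 b^2 a b) = x^3*y^2*z - x^4*y - x^2*y*z^2 - 2*x*y^2*z + 3*x^2*y + y*z^2 + x*z - y
next, trace(a^-1 b^2 a b a^-2 b^-2) = trace(b^-1 a^-1 b^2 a b a^-2)*trace(b) - trace(b^-1 a^-1 b^2 a b a^-2 b) = x^2*y^3*z^2 - 2*x^3*y^2*z - x*y^4*z - x*y^2*z^3 + x^4*y + x^2*y^3 + x^2*y*z^2 + 5*x*y^2*z - 4*x^2*y - y^3 - y*z^2 - x*z + 3*y
trace(b^-4 a^-1 b^2 a b a^-2) = trace(a^-1 b^2 a b a^-2 b^-3)*trace(b) - trace(a^-1 b^2 a b a^-2 b^-2) = x^2*y^5*z^2 - 2*x^3*y^4*z - x*y^6*z - x*y^4*z^3 + x^4*y^3 + x^2*y^5 - x^2*y^3*z^2 + 3*x^3*y^2*z + 7*x*y^4*z + 2*x*y^2*z^3 - x^4*y - 6*x^2*y^3 - x^2*y*z^2 - y^5 - y^3*z^2 - 9*x*y^2*z + 5*x^2*y + 5*y^3 + y*z^2 + x*z - 5*y
trace(b^-4 a^-1 b^2 a b a^-1) = trace(b^-2 a^-1 b^2 a b a^-1 b^-1)*trace(b) - trace(b^-2 a^-1 b^2 a b a^-1) = x*y^5*z^2 - 2*x^2*y^4*z - y^6*z - y^4*z^3 + x^3*y^3 + x*y^5 - x*y^3*z^2 + 3*x^2*y^2*z + 6*y^4*z + 2*y^2*z^3 - x^3*y - 5*x*y^3 - x*y*z^2 - 8*y^2*z + 4*x*y + z
next, trace(b^-1 a^-1 b^2 a b a^-3 b^-3) = trace(b^-4 a^-1 b^2 a b a^-2)*trace(a) - trace(b^-4 a^-1 b^2 a b a^-1) = x^3*y^5*z^2 - 2*x^4*y^4*z - x^2*y^6*z - x^2*y^4*z^3 + x^5*y^3 + x^3*y^5 - x^3*y^3*z^2 - x*y^5*z^2 + 3*x^4*y^2*z + 9*x^2*y^4*z + 2*x^2*y^2*z^3 + y^6*z + y^4*z^3 - x^5*y - 7*x^3*y^3 - x^3*y*z^2 - 2*x*y^5 - 12*x^2*y^2*z - 6*y^4*z - 2*y^2*z^3 + 6*x^3*y + 10*x*y^3 + 2*x*y*z^2 + x^2*z + 8*y^2*z - 9*x*y - z

x^3*y^5*z^2 - 2*x^4*y^4*z - x^2*y^6*z - x^2*y^4*z^3 + x^5*y^3 + x^3*y^5 - x^3*y^3*z^2 - x*y^5*z^2 + 3*x^4*y^2*z + 9*x^2*y^4*z + 2*x^2*y^2*z^3 + y^6*z + y^4*z^3 - x^5*y - 7*x^3*y^3 - x^3*y*z^2 - 2*x*y^5 - 12*x^2*y^2*z - 6*y^4*z - 2*y^2*z^3 + 6*x^3*y + 10*x*y^3 + 2*x*y*z^2 + x^2*z + 8*y^2*z - 9*x*y - z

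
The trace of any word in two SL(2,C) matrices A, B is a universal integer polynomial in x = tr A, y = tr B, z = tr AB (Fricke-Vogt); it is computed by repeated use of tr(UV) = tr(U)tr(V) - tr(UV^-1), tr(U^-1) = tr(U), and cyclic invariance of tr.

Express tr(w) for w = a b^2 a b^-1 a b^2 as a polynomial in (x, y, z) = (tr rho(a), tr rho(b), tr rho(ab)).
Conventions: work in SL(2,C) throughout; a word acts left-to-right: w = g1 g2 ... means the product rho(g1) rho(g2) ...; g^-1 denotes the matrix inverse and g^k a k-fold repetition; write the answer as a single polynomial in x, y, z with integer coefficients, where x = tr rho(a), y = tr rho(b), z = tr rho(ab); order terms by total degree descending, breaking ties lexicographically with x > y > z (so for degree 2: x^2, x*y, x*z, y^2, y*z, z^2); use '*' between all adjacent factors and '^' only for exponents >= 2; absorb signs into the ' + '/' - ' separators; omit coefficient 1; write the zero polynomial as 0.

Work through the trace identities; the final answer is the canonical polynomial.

x*y^3*z^2 - 2*x^2*y^2*z - y^4*z - y^2*z^3 + x^3*y + x*y^3 + 2*x*y*z^2 - x^2*z + 3*y^2*z - 4*x*y + z

apply: trace(b a b a) = trace(b a)*trace(b a) - trace(1) = z^2 - 2
trace(b a b) = trace(b)*trace(a b) - trace(a) = y*z - x
trace(a b a^2 b) = trace(a)*trace(b a b a) - trace(b a b) = x*z^2 - y*z - x
use: trace(a b a) = trace(a)*trace(b a) - trace(b) = x*z - y
use: trace(a b a^2) = trace(a)*trace(a b a) - trace(a b) = x^2*z - x*y - z
use: trace(a^2 b^2 a b) = trace(b)*trace(a b a^2 b) - trace(a b a^2) = x*y*z^2 - x^2*z - y^2*z + z
trace(a^2) = trace(a)*trace(a) - trace(1) = x^2 - 2
trace(a^3) = trace(a)*trace(a^2) - trace(a) = x^3 - 3*x
apply: trace(a^2 b^2 a) = trace(b)*trace(a^3 b) - trace(a^3) = x^2*y*z - x^3 - x*y^2 - y*z + 3*x
apply: trace(a b^2 a b^2 a) = trace(b)*trace(a^2 b^2 a b) - trace(a^2 b^2 a) = x*y^2*z^2 - 2*x^2*y*z - y^3*z + x^3 + x*y^2 + 2*y*z - 3*x
use: trace(a b a b a b) = trace(b a)*trace(b a b a) - trace(b^-1 a^-1) = z^3 - 3*z
apply: trace(a b^2 a b a b) = trace(b)*trace(a b a b a b) - trace(a b a b a) = y*z^3 - x*z^2 - 2*y*z + x
use: trace(a b^2 a b^2 a b) = trace(b)*trace(a b^2 a b a b) - trace(a b^2 a b a) = y^2*z^3 - 2*x*y*z^2 + x^2*z - y^2*z + x*y - z
use: trace(a b^2 a b^-1 a b^2) = trace(a b^2 a b^2 a)*trace(b) - trace(a b^2 a b^2 a b) = x*y^3*z^2 - 2*x^2*y^2*z - y^4*z - y^2*z^3 + x^3*y + x*y^3 + 2*x*y*z^2 - x^2*z + 3*y^2*z - 4*x*y + z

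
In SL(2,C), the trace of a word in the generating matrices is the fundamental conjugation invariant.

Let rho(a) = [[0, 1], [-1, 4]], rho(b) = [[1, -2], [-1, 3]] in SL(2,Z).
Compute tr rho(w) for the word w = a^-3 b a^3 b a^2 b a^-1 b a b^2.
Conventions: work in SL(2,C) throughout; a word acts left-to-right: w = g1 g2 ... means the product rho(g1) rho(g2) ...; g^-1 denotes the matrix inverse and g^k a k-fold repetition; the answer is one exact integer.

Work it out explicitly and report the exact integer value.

11878082

rho(a^-1) = [[4, -1], [1, 0]]
... * rho(a^-1) = [[4, -1], [1, 0]]  ->  [[15, -4], [4, -1]]
... * rho(a^-1) = [[4, -1], [1, 0]]  ->  [[56, -15], [15, -4]]
... * rho(b) = [[1, -2], [-1, 3]]  ->  [[71, -157], [19, -42]]
... * rho(a) = [[0, 1], [-1, 4]]  ->  [[157, -557], [42, -149]]
... * rho(a) = [[0, 1], [-1, 4]]  ->  [[557, -2071], [149, -554]]
... * rho(a) = [[0, 1], [-1, 4]]  ->  [[2071, -7727], [554, -2067]]
... * rho(b) = [[1, -2], [-1, 3]]  ->  [[9798, -27323], [2621, -7309]]
... * rho(a) = [[0, 1], [-1, 4]]  ->  [[27323, -99494], [7309, -26615]]
... * rho(a) = [[0, 1], [-1, 4]]  ->  [[99494, -370653], [26615, -99151]]
... * rho(b) = [[1, -2], [-1, 3]]  ->  [[470147, -1310947], [125766, -350683]]
... * rho(a^-1) = [[4, -1], [1, 0]]  ->  [[569641, -470147], [152381, -125766]]
... * rho(b) = [[1, -2], [-1, 3]]  ->  [[1039788, -2549723], [278147, -682060]]
... * rho(a) = [[0, 1], [-1, 4]]  ->  [[2549723, -9159104], [682060, -2450093]]
... * rho(b) = [[1, -2], [-1, 3]]  ->  [[11708827, -32576758], [3132153, -8714399]]
... * rho(b) = [[1, -2], [-1, 3]]  ->  [[44285585, -121147928], [11846552, -32407503]]
tr = 44285585 + -32407503 = 11878082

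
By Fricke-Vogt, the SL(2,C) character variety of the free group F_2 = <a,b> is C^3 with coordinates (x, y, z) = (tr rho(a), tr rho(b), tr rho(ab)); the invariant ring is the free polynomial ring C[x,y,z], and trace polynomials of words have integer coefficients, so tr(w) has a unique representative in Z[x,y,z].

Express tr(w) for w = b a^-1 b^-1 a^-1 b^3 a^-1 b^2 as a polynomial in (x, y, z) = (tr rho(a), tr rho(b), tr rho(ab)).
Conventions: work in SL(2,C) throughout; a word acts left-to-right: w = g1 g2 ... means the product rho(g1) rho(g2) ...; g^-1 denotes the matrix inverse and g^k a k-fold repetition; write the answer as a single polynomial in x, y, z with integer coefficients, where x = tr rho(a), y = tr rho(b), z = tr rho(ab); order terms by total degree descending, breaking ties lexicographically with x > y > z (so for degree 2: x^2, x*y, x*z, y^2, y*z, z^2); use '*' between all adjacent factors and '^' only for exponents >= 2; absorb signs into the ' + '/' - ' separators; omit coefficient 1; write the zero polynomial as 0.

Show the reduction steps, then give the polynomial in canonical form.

x^2*y^6*z - x*y^7 - 2*x*y^5*z^2 - 4*x^2*y^4*z + y^6*z + y^4*z^3 + 6*x*y^5 + 6*x*y^3*z^2 + 4*x^2*y^2*z - 5*y^4*z - 2*y^2*z^3 - 10*x*y^3 - 4*x*y*z^2 + 6*y^2*z + z^3 + 4*x*y - 3*z

tr(b^2) = tr(b)*tr(b) - tr(1) = y^2 - 2
tr(b^3) = tr(b)*tr(b^2) - tr(b) = y^3 - 3*y
tr(b^4) = tr(b)*tr(b^3) - tr(b^2) = y^4 - 4*y^2 + 2
tr(b^5) = tr(b)*tr(b^4) - tr(b^3) = y^5 - 5*y^3 + 5*y
tr(a b^2) = tr(b)*tr(a b) - tr(a) = y*z - x
tr(b^2 a b) = tr(b)*tr(a b^2) - tr(a b) = y^2*z - x*y - z
tr(a b^4) = tr(b)*tr(b^2 a b) - tr(b^2 a) = y^3*z - x*y^2 - 2*y*z + x
tr(b^5 a) = tr(b)*tr(a b^4) - tr(a b^3) = y^4*z - x*y^3 - 3*y^2*z + 2*x*y + z
tr(a^-1 b^5) = tr(b^5)*tr(a) - tr(b^5 a) = x*y^5 - y^4*z - 4*x*y^3 + 3*y^2*z + 3*x*y - z
tr(b a^2 b) = tr(a)*tr(b^2 a) - tr(b^2) = x*y*z - x^2 - y^2 + 2
tr(b a^2) = tr(a)*tr(b a) - tr(b) = x*z - y
tr(a^2 b^3) = tr(b)*tr(b a^2 b) - tr(b a^2) = x*y^2*z - x^2*y - y^3 - x*z + 3*y
tr(b a^2 b^3) = tr(b)*tr(a^2 b^3) - tr(a^2 b^2) = x*y^3*z - x^2*y^2 - y^4 - 2*x*y*z + x^2 + 4*y^2 - 2
tr(a^2 b^5) = tr(b)*tr(b a^2 b^3) - tr(b a^2 b^2) = x*y^4*z - x^2*y^3 - y^5 - 3*x*y^2*z + 2*x^2*y + 5*y^3 + x*z - 5*y
tr(a b^6 a) = tr(b)*tr(a^2 b^5) - tr(a^2 b^4) = x*y^5*z - x^2*y^4 - y^6 - 4*x*y^3*z + 3*x^2*y^2 + 6*y^4 + 3*x*y*z - x^2 - 9*y^2 + 2
tr(a b a b) = tr(a b)*tr(a b) - tr(1) = z^2 - 2
tr(b a b a b) = tr(b)*tr(a b a b) - tr(a b a) = y*z^2 - x*z - y
tr(b^2 a b a b) = tr(b)*tr(b a b a b) - tr(b a b a) = y^2*z^2 - x*y*z - y^2 - z^2 + 2
tr(b a b a b^3) = tr(b)*tr(b^2 a b a b) - tr(b^2 a b a) = y^3*z^2 - x*y^2*z - y^3 - 2*y*z^2 + x*z + 3*y
tr(b^2 a b a b^3) = tr(b)*tr(b a b a b^3) - tr(b a b a b^2) = y^4*z^2 - x*y^3*z - y^4 - 3*y^2*z^2 + 2*x*y*z + 4*y^2 + z^2 - 2
tr(a b^6 a b) = tr(b)*tr(b^2 a b a b^3) - tr(b^2 a b a b^2) = y^5*z^2 - x*y^4*z - y^5 - 4*y^3*z^2 + 3*x*y^2*z + 5*y^3 + 3*y*z^2 - x*z - 5*y
tr(b^6 a b^-1 a) = tr(a b^6 a)*tr(b) - tr(a b^6 a b) = x*y^6*z - x^2*y^5 - y^7 - y^5*z^2 - 3*x*y^4*z + 3*x^2*y^3 + 7*y^5 + 4*y^3*z^2 - x^2*y - 14*y^3 - 3*y*z^2 + x*z + 7*y
tr(b^-1 a^-1 b^6 a) = tr(b^6 a b^-1)*tr(a) - tr(b^6 a b^-1 a) = -x*y^6*z + x^2*y^5 + y^7 + y^5*z^2 + 4*x*y^4*z - 4*x^2*y^3 - 7*y^5 - 4*y^3*z^2 - 3*x*y^2*z + 3*x^2*y + 14*y^3 + 3*y*z^2 - 7*y
tr(b^3 a^-1 b^-1 a^-1 b^3) = tr(b^-1 a^-1 b^6)*tr(a) - tr(b^-1 a^-1 b^6 a) = x*y^6*z - y^7 - y^5*z^2 - 5*x*y^4*z + 7*y^5 + 4*y^3*z^2 + 6*x*y^2*z - 14*y^3 - 3*y*z^2 - x*z + 7*y
tr(b^3 a b^2 a) = tr(b)*tr(a b^3 a b) - tr(a b^3 a) = y^3*z^2 - 2*x*y^2*z + x^2*y - y*z^2 + x*z - y
tr(a^-1 b^3 a b^2) = tr(b^3 a b^2)*tr(a) - tr(b^3 a b^2 a) = x*y^4*z - x^2*y^3 - y^3*z^2 - x*y^2*z + x^2*y + y*z^2 + y
tr(b^3 a b^3) = tr(b)*tr(a b^5) - tr(a b^4) = y^5*z - x*y^4 - 4*y^3*z + 3*x*y^2 + 3*y*z - x
tr(a b^3 a b^3) = tr(b)*tr(a b^3 a b^2) - tr(a b^3 a b) = y^4*z^2 - 2*x*y^3*z + x^2*y^2 - 2*y^2*z^2 + 2*x*y*z + z^2 - 2
tr(b^3 a b^3 a b) = tr(b)*tr(a b^3 a b^3) - tr(a b^3 a b^2) = y^5*z^2 - 2*x*y^4*z + x^2*y^3 - 3*y^3*z^2 + 4*x*y^2*z - x^2*y + 2*y*z^2 - x*z - y
tr(a b a b a b) = tr(b a b a)*tr(b a) - tr(a b) = z^3 - 3*z
tr(a b a b a) = tr(a)*tr(b a b a) - tr(b a b) = x*z^2 - y*z - x
tr(a b a b^2 a b) = tr(b)*tr(a b a b a b) - tr(a b a b a) = y*z^3 - x*z^2 - 2*y*z + x
tr(a b a b^2 a) = tr(a)*tr(b a b^2 a) - tr(b a b^2) = x*y*z^2 - x^2*z - y^2*z + z
tr(a b^2 a b a b^2) = tr(b)*tr(a b a b^2 a b) - tr(a b a b^2 a) = y^2*z^3 - 2*x*y*z^2 + x^2*z - y^2*z + x*y - z
tr(b a b a b^3 a b) = tr(b)*tr(a b^2 a b a b^2) - tr(a b^2 a b a b) = y^3*z^3 - 2*x*y^2*z^2 + x^2*y*z - y^3*z - y*z^3 + x*y^2 + x*z^2 + y*z - x
tr(b a b a b^3 a) = tr(b)*tr(a b a b a b^2) - tr(a b a b a b) = y^2*z^3 - x*y*z^2 - 2*y^2*z - z^3 + x*y + 3*z
tr(b^3 a b^3 a b a) = tr(b)*tr(b a b a b^3 a b) - tr(b a b a b^3 a) = y^4*z^3 - 2*x*y^3*z^2 + x^2*y^2*z - y^4*z - 2*y^2*z^3 + x*y^3 + 2*x*y*z^2 + 3*y^2*z + z^3 - 2*x*y - 3*z
tr(a^-1 b^3 a b^3 a b) = tr(b^3 a b^3 a b)*tr(a) - tr(b^3 a b^3 a b a) = x*y^5*z^2 - 2*x^2*y^4*z - y^4*z^3 + x^3*y^3 - x*y^3*z^2 + 3*x^2*y^2*z + y^4*z + 2*y^2*z^3 - x^3*y - x*y^3 - x^2*z - 3*y^2*z - z^3 + x*y + 3*z
tr(b^-1 a^-1 b^3 a b^3 a) = tr(a^-1 b^3 a b^3 a)*tr(b) - tr(a^-1 b^3 a b^3 a b) = -x*y^5*z^2 + 2*x^2*y^4*z + y^6*z + y^4*z^3 - x^3*y^3 - x*y^5 + x*y^3*z^2 - 3*x^2*y^2*z - 5*y^4*z - 2*y^2*z^3 + x^3*y + 4*x*y^3 + x^2*z + 6*y^2*z + z^3 - 2*x*y - 3*z
tr(b^3 a^-1 b^-1 a^-1 b^3 a) = tr(b^-1 a^-1 b^3 a b^3)*tr(a) - tr(b^-1 a^-1 b^3 a b^3 a) = x*y^5*z^2 - x^2*y^4*z - y^6*z - y^4*z^3 + x*y^5 - 2*x*y^3*z^2 + 2*x^2*y^2*z + 5*y^4*z + 2*y^2*z^3 - 4*x*y^3 + x*y*z^2 - x^2*z - 6*y^2*z - z^3 + 3*x*y + 3*z
tr(b a^-1 b^-1 a^-1 b^3 a^-1 b^2) = tr(b^3 a^-1 b^-1 a^-1 b^3)*tr(a) - tr(b^3 a^-1 b^-1 a^-1 b^3 a) = x^2*y^6*z - x*y^7 - 2*x*y^5*z^2 - 4*x^2*y^4*z + y^6*z + y^4*z^3 + 6*x*y^5 + 6*x*y^3*z^2 + 4*x^2*y^2*z - 5*y^4*z - 2*y^2*z^3 - 10*x*y^3 - 4*x*y*z^2 + 6*y^2*z + z^3 + 4*x*y - 3*z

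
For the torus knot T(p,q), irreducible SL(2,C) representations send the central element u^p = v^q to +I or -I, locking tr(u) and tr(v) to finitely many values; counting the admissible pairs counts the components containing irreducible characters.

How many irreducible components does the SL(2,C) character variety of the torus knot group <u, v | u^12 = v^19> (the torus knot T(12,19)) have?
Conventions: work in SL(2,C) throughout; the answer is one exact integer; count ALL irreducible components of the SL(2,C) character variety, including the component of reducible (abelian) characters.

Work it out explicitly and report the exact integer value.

In the torus knot group T(12,19), u^12 = v^19 is central, so an irreducible representation sends it to +I or -I (Schur).
On an irreducible component, tr(u) is locked at 2*cos(pi*alpha/12) for some alpha in 1..11, and tr(v) at 2*cos(pi*beta/19) for some beta in 1..18.
Consistency of u^12 = (-1)^alpha I with v^19 = (-1)^beta I forces alpha = beta (mod 2).
Enumerate parity-matched pairs: 6*9 odd-odd plus 5*9 even-even gives 99.
components with irreducible characters: 99; plus the single component of reducible (abelian) characters: total 100.

100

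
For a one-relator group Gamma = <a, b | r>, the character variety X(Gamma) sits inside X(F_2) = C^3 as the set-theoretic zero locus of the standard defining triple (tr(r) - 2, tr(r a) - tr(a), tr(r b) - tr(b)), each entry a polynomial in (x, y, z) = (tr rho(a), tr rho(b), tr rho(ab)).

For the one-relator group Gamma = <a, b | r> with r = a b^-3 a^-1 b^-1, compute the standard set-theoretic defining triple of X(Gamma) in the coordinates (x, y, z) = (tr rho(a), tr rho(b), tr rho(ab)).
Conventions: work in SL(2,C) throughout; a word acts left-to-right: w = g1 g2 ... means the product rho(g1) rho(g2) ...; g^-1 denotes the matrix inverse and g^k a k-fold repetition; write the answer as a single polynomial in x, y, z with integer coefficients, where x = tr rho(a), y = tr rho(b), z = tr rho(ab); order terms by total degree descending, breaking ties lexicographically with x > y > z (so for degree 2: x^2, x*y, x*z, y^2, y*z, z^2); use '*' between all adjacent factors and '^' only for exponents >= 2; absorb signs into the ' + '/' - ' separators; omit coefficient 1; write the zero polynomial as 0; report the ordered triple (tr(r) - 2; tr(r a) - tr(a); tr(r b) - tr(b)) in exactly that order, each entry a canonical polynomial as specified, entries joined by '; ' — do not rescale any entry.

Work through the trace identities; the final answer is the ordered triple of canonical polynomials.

x*y^3*z - x^2*y^2 - y^2*z^2 - x*y*z + x^2 + y^2 + z^2 - 4; x^2*y^3*z - x^3*y^2 - x*y^2*z^2 - x^2*y*z - y^3*z + x^3 + 2*x*y^2 + x*z^2 + 2*y*z - 4*x; y^3 - 4*y

apply: trace(b^-1) = trace(b) = y
apply: trace(b^-2) = trace(b^-1) trace(b) - trace(1) = y^2 - 2
trace(a b a) = trace(a) trace(b a) - trace(b) = x*z - y
trace(a b a b) = trace(a b) trace(a b) - trace(1)   [split at repeated a] = z^2 - 2
trace(b a b^-1 a) = trace(a b a) trace(b) - trace(a b a b) = x*y*z - y^2 - z^2 + 2
apply: trace(b^-1 a^-1 b a) = trace(b a b^-1) trace(a) - trace(b a b^-1 a) = -x*y*z + x^2 + y^2 + z^2 - 2
trace(a b^-2 a^-1 b) = trace(b^-1 a^-1 b a) trace(b) - trace(b^-1 a^-1 b a b) = -x*y^2*z + x^2*y + y^3 + y*z^2 - 3*y
apply: trace(b^-2 a^-1 b^-1 a) = trace(a b^-2 a^-1) trace(b) - trace(a b^-2 a^-1 b) = x*y^2*z - x^2*y - y*z^2 + y
trace(b^-1 a^-1 b^-1 a) = trace(a b^-1 a^-1) trace(b) - trace(a b^-1 a^-1 b) = x*y*z - x^2 - z^2 + 2
trace(a b^-3 a^-1 b^-1) = trace(b^-2 a^-1 b^-1 a) trace(b) - trace(b^-2 a^-1 b^-1 a b) = x*y^3*z - x^2*y^2 - y^2*z^2 - x*y*z + x^2 + y^2 + z^2 - 2
trace(a b^-1) = trace(a) trace(b) - trace(a b)   [inverse elimination on b] = x*y - z
use: trace(a b^-2) = trace(a b^-1) trace(b) - trace(a)   [inverse elimination on b] = x*y^2 - y*z - x
use: trace(a^2) = trace(a) trace(a) - trace(1)   [square of a] = x^2 - 2
use: trace(b a^2 b) = trace(b) trace(a^2 b) - trace(a^2)   [square of b] = x*y*z - x^2 - y^2 + 2
trace(b a b) = trace(b) trace(a b) - trace(a)   [square of b] = y*z - x
use: trace(b a^2 b a) = trace(a) trace(b a b a) - trace(b a b)   [square of a] = x*z^2 - y*z - x
trace(a^-1 b a^2 b) = trace(b a^2 b) trace(a) - trace(b a^2 b a)   [inverse elimination on a] = x^2*y*z - x^3 - x*y^2 - x*z^2 + y*z + 3*x
use: trace(b^-1 a^-1 b a^2) = trace(a^-1 b a^2) trace(b) - trace(a^-1 b a^2 b)   [inverse elimination on b] = -x^2*y*z + x^3 + x*y^2 + x*z^2 - 3*x
trace(a^2 b^-2 a^-1 b) = trace(b^-1 a^-1 b a^2) trace(b) - trace(b^-1 a^-1 b a^2 b)   [inverse elimination on b] = -x^2*y^2*z + x^3*y + x*y^3 + x*y*z^2 - 3*x*y - z
use: trace(b^-1 a^-1 b^-1 a^2 b^-1) = trace(a^2 b^-2 a^-1) trace(b) - trace(a^2 b^-2 a^-1 b)   [inverse elimination on b] = x^2*y^2*z - x^3*y - x*y*z^2 - y^2*z + 2*x*y + z
trace(b^-1 a^-1 b^-1 a^2) = trace(a^2 b^-1 a^-1) trace(b) - trace(a^2 b^-1 a^-1 b)   [inverse elimination on b] = x^2*y*z - x^3 - x*z^2 - y*z + 3*x
trace(a b^-3 a^-1 b^-1 a) = trace(b^-1 a^-1 b^-1 a^2 b^-1) trace(b) - trace(b^-1 a^-1 b^-1 a^2)   [inverse elimination on b] = x^2*y^3*z - x^3*y^2 - x*y^2*z^2 - x^2*y*z - y^3*z + x^3 + 2*x*y^2 + x*z^2 + 2*y*z - 3*x
use: trace(b^-3) = trace(b^-2) trace(b) - trace(b^-1) = y^3 - 3*y
assemble the triple (trace(r) - 2; trace(r a) - x; trace(r b) - y)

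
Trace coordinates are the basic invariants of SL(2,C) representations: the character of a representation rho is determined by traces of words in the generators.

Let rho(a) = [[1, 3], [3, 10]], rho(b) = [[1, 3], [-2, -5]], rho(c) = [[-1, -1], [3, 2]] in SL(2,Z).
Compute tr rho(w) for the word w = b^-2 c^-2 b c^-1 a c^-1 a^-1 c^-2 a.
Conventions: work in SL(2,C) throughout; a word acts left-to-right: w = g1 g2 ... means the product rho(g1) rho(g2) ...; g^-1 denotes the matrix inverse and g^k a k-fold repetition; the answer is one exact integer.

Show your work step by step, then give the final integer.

20110

rho(b^-1) = [[-5, -3], [2, 1]]
... * rho(b^-1) = [[-5, -3], [2, 1]]  ->  [[19, 12], [-8, -5]]
... * rho(c^-1) = [[2, 1], [-3, -1]]  ->  [[2, 7], [-1, -3]]
... * rho(c^-1) = [[2, 1], [-3, -1]]  ->  [[-17, -5], [7, 2]]
... * rho(b) = [[1, 3], [-2, -5]]  ->  [[-7, -26], [3, 11]]
... * rho(c^-1) = [[2, 1], [-3, -1]]  ->  [[64, 19], [-27, -8]]
... * rho(a) = [[1, 3], [3, 10]]  ->  [[121, 382], [-51, -161]]
... * rho(c^-1) = [[2, 1], [-3, -1]]  ->  [[-904, -261], [381, 110]]
... * rho(a^-1) = [[10, -3], [-3, 1]]  ->  [[-8257, 2451], [3480, -1033]]
... * rho(c^-1) = [[2, 1], [-3, -1]]  ->  [[-23867, -10708], [10059, 4513]]
... * rho(c^-1) = [[2, 1], [-3, -1]]  ->  [[-15610, -13159], [6579, 5546]]
... * rho(a) = [[1, 3], [3, 10]]  ->  [[-55087, -178420], [23217, 75197]]
tr = -55087 + 75197 = 20110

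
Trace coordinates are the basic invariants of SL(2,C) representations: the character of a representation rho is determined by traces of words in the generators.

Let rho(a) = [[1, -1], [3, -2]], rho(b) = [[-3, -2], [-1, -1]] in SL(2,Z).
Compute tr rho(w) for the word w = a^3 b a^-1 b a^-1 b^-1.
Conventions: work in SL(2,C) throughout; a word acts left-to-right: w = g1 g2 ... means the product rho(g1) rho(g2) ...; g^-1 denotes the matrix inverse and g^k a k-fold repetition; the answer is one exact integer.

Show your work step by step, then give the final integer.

-6

rho(a) = [[1, -1], [3, -2]]
... * rho(a) = [[1, -1], [3, -2]]  ->  [[-2, 1], [-3, 1]]
... * rho(a) = [[1, -1], [3, -2]]  ->  [[1, 0], [0, 1]]
... * rho(b) = [[-3, -2], [-1, -1]]  ->  [[-3, -2], [-1, -1]]
... * rho(a^-1) = [[-2, 1], [-3, 1]]  ->  [[12, -5], [5, -2]]
... * rho(b) = [[-3, -2], [-1, -1]]  ->  [[-31, -19], [-13, -8]]
... * rho(a^-1) = [[-2, 1], [-3, 1]]  ->  [[119, -50], [50, -21]]
... * rho(b^-1) = [[-1, 2], [1, -3]]  ->  [[-169, 388], [-71, 163]]
tr = -169 + 163 = -6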